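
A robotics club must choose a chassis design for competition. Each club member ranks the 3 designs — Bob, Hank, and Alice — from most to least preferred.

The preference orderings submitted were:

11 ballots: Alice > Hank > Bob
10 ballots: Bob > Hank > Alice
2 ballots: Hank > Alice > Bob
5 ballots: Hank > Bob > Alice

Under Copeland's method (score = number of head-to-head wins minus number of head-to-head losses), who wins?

Pairwise results:
  Bob vs Hank: Hank wins 18–10.
  Bob vs Alice: Bob wins 15–13.
  Hank vs Alice: Hank wins 17–11.
Copeland scores (wins − losses):
  Bob: 1 − 1 = 0
  Hank: 2 − 0 = 2
  Alice: 0 − 2 = -2
Hank has the best Copeland score.

Hank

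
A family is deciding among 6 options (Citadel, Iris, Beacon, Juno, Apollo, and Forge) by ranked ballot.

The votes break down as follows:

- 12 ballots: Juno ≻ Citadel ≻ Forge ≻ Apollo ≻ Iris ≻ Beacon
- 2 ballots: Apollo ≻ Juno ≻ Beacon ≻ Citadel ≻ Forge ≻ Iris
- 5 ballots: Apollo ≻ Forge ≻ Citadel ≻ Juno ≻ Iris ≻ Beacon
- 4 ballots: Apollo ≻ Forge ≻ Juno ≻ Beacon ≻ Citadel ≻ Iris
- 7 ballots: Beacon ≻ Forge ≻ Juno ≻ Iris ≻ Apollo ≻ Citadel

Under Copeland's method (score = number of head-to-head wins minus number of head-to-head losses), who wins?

Pairwise results:
  Citadel vs Iris: Citadel wins 23–7.
  Citadel vs Beacon: Citadel wins 17–13.
  Citadel vs Juno: Juno wins 25–5.
  Citadel vs Apollo: Apollo wins 18–12.
  Citadel vs Forge: Forge wins 16–14.
  Iris vs Beacon: Iris wins 17–13.
  Iris vs Juno: Juno wins 30–0.
  Iris vs Apollo: Apollo wins 23–7.
  Iris vs Forge: Forge wins 30–0.
  Beacon vs Juno: Juno wins 23–7.
  Beacon vs Apollo: Apollo wins 23–7.
  Beacon vs Forge: Forge wins 21–9.
  Juno vs Apollo: Juno wins 19–11.
  Juno vs Forge: Forge wins 16–14.
  Apollo vs Forge: Forge wins 19–11.
Copeland scores (wins − losses):
  Citadel: 2 − 3 = -1
  Iris: 1 − 4 = -3
  Beacon: 0 − 5 = -5
  Juno: 4 − 1 = 3
  Apollo: 3 − 2 = 1
  Forge: 5 − 0 = 5
Forge has the best Copeland score.

Forge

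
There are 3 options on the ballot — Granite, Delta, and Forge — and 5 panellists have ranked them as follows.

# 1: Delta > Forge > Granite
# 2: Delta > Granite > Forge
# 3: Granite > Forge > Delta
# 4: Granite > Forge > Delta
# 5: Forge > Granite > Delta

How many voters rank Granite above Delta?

3

Ballots ranking Granite above Delta: 3.
Ballots ranking Delta above Granite: 2.
So 3 of 5 voters prefer Granite to Delta.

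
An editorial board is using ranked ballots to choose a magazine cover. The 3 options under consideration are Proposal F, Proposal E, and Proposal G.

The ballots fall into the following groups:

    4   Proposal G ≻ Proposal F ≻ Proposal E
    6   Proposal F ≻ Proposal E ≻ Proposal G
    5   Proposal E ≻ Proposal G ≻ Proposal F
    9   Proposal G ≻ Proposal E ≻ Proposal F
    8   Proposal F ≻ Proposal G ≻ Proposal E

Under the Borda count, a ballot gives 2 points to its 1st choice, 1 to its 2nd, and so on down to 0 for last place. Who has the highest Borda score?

Borda scores:
  Proposal F: 4·1 + 6·2 + 5·0 + 9·0 + 8·2 = 32
  Proposal E: 4·0 + 6·1 + 5·2 + 9·1 + 8·0 = 25
  Proposal G: 4·2 + 6·0 + 5·1 + 9·2 + 8·1 = 39
Proposal G has the highest total.

Proposal G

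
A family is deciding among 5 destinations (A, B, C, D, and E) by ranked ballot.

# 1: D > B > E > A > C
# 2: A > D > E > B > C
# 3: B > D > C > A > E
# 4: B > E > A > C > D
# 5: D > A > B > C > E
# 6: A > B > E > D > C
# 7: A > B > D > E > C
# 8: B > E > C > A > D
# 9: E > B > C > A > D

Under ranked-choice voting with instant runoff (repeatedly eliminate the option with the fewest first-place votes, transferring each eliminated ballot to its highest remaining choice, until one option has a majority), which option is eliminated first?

C

Round 1: A 3, B 3, D 2, E 1, C 0. C has the fewest and is eliminated.
Round 2: A 3, B 3, D 2, E 1. E has the fewest and is eliminated.
Round 3: B 4, A 3, D 2. D has the fewest and is eliminated.
Round 4: B 5, A 4. B has a majority.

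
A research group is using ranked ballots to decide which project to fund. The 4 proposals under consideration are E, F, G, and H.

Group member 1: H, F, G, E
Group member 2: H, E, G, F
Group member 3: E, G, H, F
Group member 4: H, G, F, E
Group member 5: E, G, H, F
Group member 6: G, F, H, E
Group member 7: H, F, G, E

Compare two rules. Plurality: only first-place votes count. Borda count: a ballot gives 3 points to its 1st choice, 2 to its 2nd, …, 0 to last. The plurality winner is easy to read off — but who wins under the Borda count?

Plurality first-place counts: E 2, F 0, G 1, H 4 → H.
Borda totals: E 8, F 7, G 12, H 15 → H.

H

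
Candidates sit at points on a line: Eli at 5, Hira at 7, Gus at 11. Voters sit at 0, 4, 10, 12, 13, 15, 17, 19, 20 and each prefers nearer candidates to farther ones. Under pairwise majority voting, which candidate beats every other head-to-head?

Gus

With single-peaked preferences on a line, the Condorcet winner is the candidate closest to the median voter.
The median voter (position 13) is closest to Gus at 11.
Check: Gus vs Hira — voters closer to Gus: 7 of 9.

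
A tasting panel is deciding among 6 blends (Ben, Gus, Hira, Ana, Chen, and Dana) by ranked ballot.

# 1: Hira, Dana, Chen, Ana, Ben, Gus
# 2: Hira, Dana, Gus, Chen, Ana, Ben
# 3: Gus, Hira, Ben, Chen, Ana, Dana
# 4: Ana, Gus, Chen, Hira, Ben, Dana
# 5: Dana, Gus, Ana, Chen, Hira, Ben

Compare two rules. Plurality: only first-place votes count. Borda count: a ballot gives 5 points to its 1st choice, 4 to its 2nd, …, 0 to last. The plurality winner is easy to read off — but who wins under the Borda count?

Plurality first-place counts: Ben 0, Gus 1, Hira 2, Ana 1, Chen 0, Dana 1 → Hira.
Borda totals: Ben 5, Gus 16, Hira 17, Ana 12, Chen 12, Dana 13 → Hira.

Hira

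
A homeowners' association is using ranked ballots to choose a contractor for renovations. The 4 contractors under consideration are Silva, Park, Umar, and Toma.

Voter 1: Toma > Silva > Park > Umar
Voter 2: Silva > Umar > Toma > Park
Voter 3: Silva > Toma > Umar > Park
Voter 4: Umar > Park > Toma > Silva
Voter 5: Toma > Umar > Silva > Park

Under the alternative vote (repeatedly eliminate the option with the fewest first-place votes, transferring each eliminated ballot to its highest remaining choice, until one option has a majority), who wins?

Round 1: Silva 2, Toma 2, Umar 1, Park 0. Park has the fewest and is eliminated.
Round 2: Silva 2, Toma 2, Umar 1. Umar has the fewest and is eliminated.
Round 3: Toma 3, Silva 2. Toma has a majority.

Toma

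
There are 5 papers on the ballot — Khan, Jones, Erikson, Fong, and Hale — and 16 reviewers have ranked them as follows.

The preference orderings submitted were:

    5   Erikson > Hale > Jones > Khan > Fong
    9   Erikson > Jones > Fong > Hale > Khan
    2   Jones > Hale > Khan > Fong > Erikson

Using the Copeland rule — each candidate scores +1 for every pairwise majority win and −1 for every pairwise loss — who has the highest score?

Erikson

Pairwise results:
  Khan vs Jones: Jones wins 16–0.
  Khan vs Erikson: Erikson wins 14–2.
  Khan vs Fong: Fong wins 9–7.
  Khan vs Hale: Hale wins 16–0.
  Jones vs Erikson: Erikson wins 14–2.
  Jones vs Fong: Jones wins 16–0.
  Jones vs Hale: Jones wins 11–5.
  Erikson vs Fong: Erikson wins 14–2.
  Erikson vs Hale: Erikson wins 14–2.
  Fong vs Hale: Fong wins 9–7.
Copeland scores (wins − losses):
  Khan: 0 − 4 = -4
  Jones: 3 − 1 = 2
  Erikson: 4 − 0 = 4
  Fong: 2 − 2 = 0
  Hale: 1 − 3 = -2
Erikson has the best Copeland score.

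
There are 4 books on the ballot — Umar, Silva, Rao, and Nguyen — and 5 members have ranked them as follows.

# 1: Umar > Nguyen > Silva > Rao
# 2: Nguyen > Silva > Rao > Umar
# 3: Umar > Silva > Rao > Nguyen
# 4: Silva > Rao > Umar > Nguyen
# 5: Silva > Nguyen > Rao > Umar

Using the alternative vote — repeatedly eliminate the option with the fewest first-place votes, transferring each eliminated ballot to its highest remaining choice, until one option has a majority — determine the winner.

Round 1: Umar 2, Silva 2, Nguyen 1, Rao 0. Rao has the fewest and is eliminated.
Round 2: Umar 2, Silva 2, Nguyen 1. Nguyen has the fewest and is eliminated.
Round 3: Silva 3, Umar 2. Silva has a majority.

Silva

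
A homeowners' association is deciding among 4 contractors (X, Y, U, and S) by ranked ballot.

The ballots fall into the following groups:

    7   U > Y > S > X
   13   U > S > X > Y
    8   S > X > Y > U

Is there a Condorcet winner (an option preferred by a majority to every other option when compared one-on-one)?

Head-to-head results (28 voters total):
X vs Y: X wins 21–7.
X vs U: U wins 20–8.
X vs S: S wins 28–0.
Y vs U: U wins 20–8.
Y vs S: S wins 21–7.
U vs S: U wins 20–8.
U beats each rival — X (20–8), Y (20–8), S (20–8) — so U is the Condorcet winner.

Yes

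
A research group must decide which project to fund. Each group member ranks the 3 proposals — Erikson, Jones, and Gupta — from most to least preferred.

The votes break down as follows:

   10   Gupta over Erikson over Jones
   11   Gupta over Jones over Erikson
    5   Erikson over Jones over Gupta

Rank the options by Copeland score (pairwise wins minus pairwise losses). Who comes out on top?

Gupta

Pairwise results:
  Erikson vs Jones: Erikson wins 15–11.
  Erikson vs Gupta: Gupta wins 21–5.
  Jones vs Gupta: Gupta wins 21–5.
Copeland scores (wins − losses):
  Erikson: 1 − 1 = 0
  Jones: 0 − 2 = -2
  Gupta: 2 − 0 = 2
Gupta has the best Copeland score.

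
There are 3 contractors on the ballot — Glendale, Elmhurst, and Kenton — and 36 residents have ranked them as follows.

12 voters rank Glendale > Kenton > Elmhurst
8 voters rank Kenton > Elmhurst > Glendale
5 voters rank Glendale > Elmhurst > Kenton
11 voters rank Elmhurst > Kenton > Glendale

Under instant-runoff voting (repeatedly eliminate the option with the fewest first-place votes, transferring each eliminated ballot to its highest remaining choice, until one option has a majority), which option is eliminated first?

Kenton

Round 1: Glendale 17, Elmhurst 11, Kenton 8. Kenton has the fewest and is eliminated.
Round 2: Elmhurst 19, Glendale 17. Elmhurst has a majority.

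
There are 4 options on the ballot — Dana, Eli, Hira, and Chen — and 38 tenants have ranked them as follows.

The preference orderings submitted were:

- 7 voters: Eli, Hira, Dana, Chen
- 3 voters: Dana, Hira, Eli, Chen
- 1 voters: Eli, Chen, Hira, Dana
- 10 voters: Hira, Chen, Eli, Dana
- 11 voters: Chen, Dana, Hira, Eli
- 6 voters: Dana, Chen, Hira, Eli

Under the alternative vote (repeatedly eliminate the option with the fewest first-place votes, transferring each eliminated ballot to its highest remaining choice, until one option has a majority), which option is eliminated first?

Eli

Round 1: Chen 11, Hira 10, Dana 9, Eli 8. Eli has the fewest and is eliminated.
Round 2: Hira 17, Chen 12, Dana 9. Dana has the fewest and is eliminated.
Round 3: Hira 20, Chen 18. Hira has a majority.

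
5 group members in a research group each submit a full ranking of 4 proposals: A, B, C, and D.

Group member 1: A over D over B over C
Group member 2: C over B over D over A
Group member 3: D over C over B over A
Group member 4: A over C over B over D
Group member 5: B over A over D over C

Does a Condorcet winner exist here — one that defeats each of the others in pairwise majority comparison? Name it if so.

There is no Condorcet winner

Head-to-head results (5 voters total):
A vs B: B wins 3–2.
A vs C: A wins 3–2.
A vs D: A wins 3–2.
B vs C: C wins 3–2.
B vs D: B wins 3–2.
C vs D: D wins 3–2.
No candidate beats all others: A beats C beats B beats A, a majority cycle.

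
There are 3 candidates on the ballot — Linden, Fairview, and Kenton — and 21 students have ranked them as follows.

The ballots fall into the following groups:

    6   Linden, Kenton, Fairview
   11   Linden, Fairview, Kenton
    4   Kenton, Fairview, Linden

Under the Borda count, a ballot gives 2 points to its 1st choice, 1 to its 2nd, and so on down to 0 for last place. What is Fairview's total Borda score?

Borda scores:
  Linden: 6·2 + 11·2 + 4·0 = 34
  Fairview: 6·0 + 11·1 + 4·1 = 15
  Kenton: 6·1 + 11·0 + 4·2 = 14

15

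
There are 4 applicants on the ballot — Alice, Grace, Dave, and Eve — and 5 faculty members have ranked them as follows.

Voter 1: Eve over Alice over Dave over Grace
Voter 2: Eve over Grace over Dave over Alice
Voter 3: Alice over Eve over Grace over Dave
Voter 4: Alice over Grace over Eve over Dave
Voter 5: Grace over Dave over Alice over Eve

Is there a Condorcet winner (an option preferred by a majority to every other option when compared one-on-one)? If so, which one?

Alice

Head-to-head results (5 voters total):
Alice vs Grace: Alice wins 3–2.
Alice vs Dave: Alice wins 3–2.
Alice vs Eve: Alice wins 3–2.
Grace vs Dave: Grace wins 4–1.
Grace vs Eve: Eve wins 3–2.
Dave vs Eve: Eve wins 4–1.
Alice beats each rival — Grace (3–2), Dave (3–2), Eve (3–2) — so Alice is the Condorcet winner.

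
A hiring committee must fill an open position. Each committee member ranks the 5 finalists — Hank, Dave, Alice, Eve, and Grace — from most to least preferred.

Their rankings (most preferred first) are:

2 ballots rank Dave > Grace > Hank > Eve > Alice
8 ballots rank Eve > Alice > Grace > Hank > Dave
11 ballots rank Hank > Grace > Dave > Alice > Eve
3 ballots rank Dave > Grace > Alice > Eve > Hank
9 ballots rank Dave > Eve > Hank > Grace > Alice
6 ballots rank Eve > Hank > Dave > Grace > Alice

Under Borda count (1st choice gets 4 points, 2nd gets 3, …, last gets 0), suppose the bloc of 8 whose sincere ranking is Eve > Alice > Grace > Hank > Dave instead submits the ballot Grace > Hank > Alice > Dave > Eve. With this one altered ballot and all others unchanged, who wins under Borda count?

Borda totals with the altered ballot: Hank 108, Dave 98, Alice 33, Eve 56, Grace 95.
The winner is unchanged: still Hank.

Hank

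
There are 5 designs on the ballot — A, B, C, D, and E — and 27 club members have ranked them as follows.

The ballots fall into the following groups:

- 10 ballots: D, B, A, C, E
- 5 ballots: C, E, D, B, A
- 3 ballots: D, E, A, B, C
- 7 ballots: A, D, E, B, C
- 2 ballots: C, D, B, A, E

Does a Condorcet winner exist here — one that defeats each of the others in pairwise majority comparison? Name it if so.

D

Head-to-head results (27 voters total):
A vs B: B wins 17–10.
A vs C: A wins 20–7.
A vs D: D wins 20–7.
A vs E: A wins 19–8.
B vs C: B wins 20–7.
B vs D: D wins 27–0.
B vs E: E wins 15–12.
C vs D: D wins 20–7.
C vs E: C wins 17–10.
D vs E: D wins 22–5.
D beats each rival — A (20–7), B (27–0), C (20–7), E (22–5) — so D is the Condorcet winner.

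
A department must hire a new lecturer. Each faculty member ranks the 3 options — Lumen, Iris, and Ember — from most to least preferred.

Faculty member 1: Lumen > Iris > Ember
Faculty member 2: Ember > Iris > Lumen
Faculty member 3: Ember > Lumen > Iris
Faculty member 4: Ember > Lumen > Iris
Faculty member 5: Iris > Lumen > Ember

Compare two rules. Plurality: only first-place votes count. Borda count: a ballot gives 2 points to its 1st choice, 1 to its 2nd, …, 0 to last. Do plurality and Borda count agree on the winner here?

Yes

Plurality first-place counts: Lumen 1, Iris 1, Ember 3 → Ember.
Borda totals: Lumen 5, Iris 4, Ember 6 → Ember.
The two rules agree on Ember.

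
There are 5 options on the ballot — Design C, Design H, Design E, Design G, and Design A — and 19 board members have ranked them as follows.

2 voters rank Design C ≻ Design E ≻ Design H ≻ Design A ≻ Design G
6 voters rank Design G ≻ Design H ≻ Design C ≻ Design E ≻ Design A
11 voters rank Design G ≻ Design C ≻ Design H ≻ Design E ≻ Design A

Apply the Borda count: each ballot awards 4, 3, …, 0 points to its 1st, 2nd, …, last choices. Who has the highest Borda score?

Design G

Borda scores:
  Design C: 2·4 + 6·2 + 11·3 = 53
  Design H: 2·2 + 6·3 + 11·2 = 44
  Design E: 2·3 + 6·1 + 11·1 = 23
  Design G: 2·0 + 6·4 + 11·4 = 68
  Design A: 2·1 + 6·0 + 11·0 = 2
Design G has the highest total.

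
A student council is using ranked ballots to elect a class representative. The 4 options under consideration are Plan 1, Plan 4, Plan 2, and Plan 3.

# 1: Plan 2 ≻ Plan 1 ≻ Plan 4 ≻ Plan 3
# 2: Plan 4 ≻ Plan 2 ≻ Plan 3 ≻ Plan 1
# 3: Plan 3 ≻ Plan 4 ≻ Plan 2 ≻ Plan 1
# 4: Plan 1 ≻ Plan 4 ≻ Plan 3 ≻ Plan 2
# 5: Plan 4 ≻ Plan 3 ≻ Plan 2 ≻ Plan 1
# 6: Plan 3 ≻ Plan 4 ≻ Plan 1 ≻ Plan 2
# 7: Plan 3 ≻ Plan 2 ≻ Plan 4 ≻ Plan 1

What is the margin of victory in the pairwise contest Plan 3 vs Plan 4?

1

Ballots ranking Plan 3 above Plan 4: 3.
Ballots ranking Plan 4 above Plan 3: 4.
Plan 4 wins 4–3, a margin of 1.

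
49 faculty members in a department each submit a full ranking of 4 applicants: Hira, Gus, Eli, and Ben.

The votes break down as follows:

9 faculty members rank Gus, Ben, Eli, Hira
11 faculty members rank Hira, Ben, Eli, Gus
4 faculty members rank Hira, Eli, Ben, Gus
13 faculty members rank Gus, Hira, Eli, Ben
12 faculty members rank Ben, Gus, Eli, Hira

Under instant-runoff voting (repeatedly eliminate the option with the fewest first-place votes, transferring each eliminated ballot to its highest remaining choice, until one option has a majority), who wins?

Round 1: Gus 22, Hira 15, Ben 12, Eli 0. Eli has the fewest and is eliminated.
Round 2: Gus 22, Hira 15, Ben 12. Ben has the fewest and is eliminated.
Round 3: Gus 34, Hira 15. Gus has a majority.

Gus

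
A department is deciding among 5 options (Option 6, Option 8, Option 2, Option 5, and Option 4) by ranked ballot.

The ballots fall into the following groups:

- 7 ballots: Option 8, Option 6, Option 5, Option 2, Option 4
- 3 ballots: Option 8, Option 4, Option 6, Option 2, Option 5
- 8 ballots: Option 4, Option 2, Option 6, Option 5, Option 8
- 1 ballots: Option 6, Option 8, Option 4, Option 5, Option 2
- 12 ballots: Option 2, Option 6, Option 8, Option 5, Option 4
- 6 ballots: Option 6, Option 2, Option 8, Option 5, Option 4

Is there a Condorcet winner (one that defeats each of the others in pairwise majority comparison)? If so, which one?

Head-to-head results (37 voters total):
Option 6 vs Option 8: Option 6 wins 27–10.
Option 6 vs Option 2: Option 2 wins 20–17.
Option 6 vs Option 5: Option 6 wins 37–0.
Option 6 vs Option 4: Option 6 wins 26–11.
Option 8 vs Option 2: Option 2 wins 26–11.
Option 8 vs Option 5: Option 8 wins 29–8.
Option 8 vs Option 4: Option 8 wins 29–8.
Option 2 vs Option 5: Option 2 wins 29–8.
Option 2 vs Option 4: Option 2 wins 25–12.
Option 5 vs Option 4: Option 5 wins 25–12.
Option 2 beats each rival — Option 6 (20–17), Option 8 (26–11), Option 5 (29–8), Option 4 (25–12) — so Option 2 is the Condorcet winner.

Option 2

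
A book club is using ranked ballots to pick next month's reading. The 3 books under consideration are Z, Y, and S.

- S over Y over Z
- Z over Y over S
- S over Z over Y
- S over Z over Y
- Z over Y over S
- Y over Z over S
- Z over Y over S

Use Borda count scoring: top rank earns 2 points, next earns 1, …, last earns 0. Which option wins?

Z

Borda scores:
  Z: 0 + 2 + 1 + 1 + 2 + 1 + 2 = 9
  Y: 1 + 1 + 0 + 0 + 1 + 2 + 1 = 6
  S: 2 + 0 + 2 + 2 + 0 + 0 + 0 = 6
Z has the highest total.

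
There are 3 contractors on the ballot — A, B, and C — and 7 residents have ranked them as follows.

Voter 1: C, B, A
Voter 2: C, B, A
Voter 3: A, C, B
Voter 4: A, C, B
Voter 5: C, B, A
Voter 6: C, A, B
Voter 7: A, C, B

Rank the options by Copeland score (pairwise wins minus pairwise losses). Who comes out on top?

Pairwise results:
  A vs B: A wins 4–3.
  A vs C: C wins 4–3.
  B vs C: C wins 7–0.
Copeland scores (wins − losses):
  A: 1 − 1 = 0
  B: 0 − 2 = -2
  C: 2 − 0 = 2
C has the best Copeland score.

C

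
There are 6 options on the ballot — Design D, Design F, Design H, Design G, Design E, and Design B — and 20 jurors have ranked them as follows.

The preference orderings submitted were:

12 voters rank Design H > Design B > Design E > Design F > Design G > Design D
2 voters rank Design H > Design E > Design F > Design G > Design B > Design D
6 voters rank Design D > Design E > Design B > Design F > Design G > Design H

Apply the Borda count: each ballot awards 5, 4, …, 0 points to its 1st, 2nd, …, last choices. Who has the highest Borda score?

Design H

Borda scores:
  Design D: 12·0 + 2·0 + 6·5 = 30
  Design F: 12·2 + 2·3 + 6·2 = 42
  Design H: 12·5 + 2·5 + 6·0 = 70
  Design G: 12·1 + 2·2 + 6·1 = 22
  Design E: 12·3 + 2·4 + 6·4 = 68
  Design B: 12·4 + 2·1 + 6·3 = 68
Design H has the highest total.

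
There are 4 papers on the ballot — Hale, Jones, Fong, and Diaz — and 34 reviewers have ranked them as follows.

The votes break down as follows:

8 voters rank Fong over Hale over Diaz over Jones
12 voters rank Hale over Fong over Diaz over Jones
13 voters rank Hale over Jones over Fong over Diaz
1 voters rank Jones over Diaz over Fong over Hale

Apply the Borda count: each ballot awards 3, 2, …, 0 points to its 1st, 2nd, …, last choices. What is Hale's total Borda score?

Borda scores:
  Hale: 8·2 + 12·3 + 13·3 + 0 = 91
  Jones: 8·0 + 12·0 + 13·2 + 3 = 29
  Fong: 8·3 + 12·2 + 13·1 + 1 = 62
  Diaz: 8·1 + 12·1 + 13·0 + 2 = 22

91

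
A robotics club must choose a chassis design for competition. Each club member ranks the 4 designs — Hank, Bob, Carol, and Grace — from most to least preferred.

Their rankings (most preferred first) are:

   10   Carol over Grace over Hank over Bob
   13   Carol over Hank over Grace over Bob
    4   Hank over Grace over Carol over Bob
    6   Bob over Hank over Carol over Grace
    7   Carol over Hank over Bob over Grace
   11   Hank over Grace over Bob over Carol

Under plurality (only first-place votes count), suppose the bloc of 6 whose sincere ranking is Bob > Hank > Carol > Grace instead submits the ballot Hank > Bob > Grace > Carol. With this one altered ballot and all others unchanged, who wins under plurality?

First-place totals with the altered ballot: Hank 21, Bob 0, Carol 30, Grace 0.
The winner is unchanged: still Carol.

Carol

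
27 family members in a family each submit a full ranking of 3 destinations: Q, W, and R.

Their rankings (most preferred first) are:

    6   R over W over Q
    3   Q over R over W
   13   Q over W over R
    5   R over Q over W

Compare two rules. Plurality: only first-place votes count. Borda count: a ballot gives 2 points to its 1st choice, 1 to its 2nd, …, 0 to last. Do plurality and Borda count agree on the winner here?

Yes

Plurality first-place counts: Q 16, W 0, R 11 → Q.
Borda totals: Q 37, W 19, R 25 → Q.
The two rules agree on Q.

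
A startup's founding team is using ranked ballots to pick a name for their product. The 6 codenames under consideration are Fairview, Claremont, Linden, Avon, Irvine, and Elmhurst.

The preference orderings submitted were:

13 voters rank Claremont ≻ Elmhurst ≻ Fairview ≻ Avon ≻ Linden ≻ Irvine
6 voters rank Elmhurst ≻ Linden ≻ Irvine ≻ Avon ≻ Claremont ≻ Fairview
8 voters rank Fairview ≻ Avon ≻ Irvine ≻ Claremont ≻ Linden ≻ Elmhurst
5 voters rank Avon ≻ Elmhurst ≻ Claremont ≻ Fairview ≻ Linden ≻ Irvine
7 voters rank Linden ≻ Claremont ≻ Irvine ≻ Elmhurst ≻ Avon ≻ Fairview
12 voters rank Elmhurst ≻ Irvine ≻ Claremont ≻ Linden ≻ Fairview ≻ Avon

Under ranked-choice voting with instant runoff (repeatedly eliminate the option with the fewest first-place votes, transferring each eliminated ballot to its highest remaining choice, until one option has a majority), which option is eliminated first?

Round 1: Elmhurst 18, Claremont 13, Fairview 8, Linden 7, Avon 5, Irvine 0. Irvine has the fewest and is eliminated.
Round 2: Elmhurst 18, Claremont 13, Fairview 8, Linden 7, Avon 5. Avon has the fewest and is eliminated.
Round 3: Elmhurst 23, Claremont 13, Fairview 8, Linden 7. Linden has the fewest and is eliminated.
Round 4: Elmhurst 23, Claremont 20, Fairview 8. Fairview has the fewest and is eliminated.
Round 5: Claremont 28, Elmhurst 23. Claremont has a majority.

Irvine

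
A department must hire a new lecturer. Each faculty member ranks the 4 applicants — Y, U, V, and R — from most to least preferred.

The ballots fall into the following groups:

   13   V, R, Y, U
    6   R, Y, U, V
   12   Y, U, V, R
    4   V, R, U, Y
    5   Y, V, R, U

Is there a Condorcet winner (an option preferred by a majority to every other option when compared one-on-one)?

No

Head-to-head results (40 voters total):
Y vs U: Y wins 36–4.
Y vs V: Y wins 23–17.
Y vs R: R wins 23–17.
U vs V: V wins 22–18.
U vs R: R wins 28–12.
V vs R: V wins 34–6.
No candidate beats all others: Y beats V beats R beats Y, a majority cycle.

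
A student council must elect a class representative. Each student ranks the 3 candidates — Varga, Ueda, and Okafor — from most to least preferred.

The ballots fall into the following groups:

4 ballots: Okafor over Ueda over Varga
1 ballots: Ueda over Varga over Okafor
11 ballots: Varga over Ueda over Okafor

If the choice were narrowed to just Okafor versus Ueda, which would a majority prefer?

Ballots ranking Okafor above Ueda: 4.
Ballots ranking Ueda above Okafor: 1+11 = 12.
Ueda wins the head-to-head, 12–4.

Ueda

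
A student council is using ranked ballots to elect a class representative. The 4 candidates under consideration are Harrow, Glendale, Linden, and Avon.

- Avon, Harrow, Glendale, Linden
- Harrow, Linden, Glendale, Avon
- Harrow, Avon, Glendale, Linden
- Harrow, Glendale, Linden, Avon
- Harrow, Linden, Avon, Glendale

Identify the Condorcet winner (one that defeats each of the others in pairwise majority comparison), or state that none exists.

Harrow

Head-to-head results (5 voters total):
Harrow vs Glendale: Harrow wins 5–0.
Harrow vs Linden: Harrow wins 5–0.
Harrow vs Avon: Harrow wins 4–1.
Glendale vs Linden: Glendale wins 3–2.
Glendale vs Avon: Avon wins 3–2.
Linden vs Avon: Linden wins 3–2.
Harrow beats each rival — Glendale (5–0), Linden (5–0), Avon (4–1) — so Harrow is the Condorcet winner.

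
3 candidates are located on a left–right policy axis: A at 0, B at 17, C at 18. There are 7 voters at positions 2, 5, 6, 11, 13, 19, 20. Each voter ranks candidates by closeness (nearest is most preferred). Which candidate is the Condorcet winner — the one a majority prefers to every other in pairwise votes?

B

With single-peaked preferences on a line, the Condorcet winner is the candidate closest to the median voter.
The median voter (position 11) is closest to B at 17.
Check: B vs A — voters closer to B: 4 of 7.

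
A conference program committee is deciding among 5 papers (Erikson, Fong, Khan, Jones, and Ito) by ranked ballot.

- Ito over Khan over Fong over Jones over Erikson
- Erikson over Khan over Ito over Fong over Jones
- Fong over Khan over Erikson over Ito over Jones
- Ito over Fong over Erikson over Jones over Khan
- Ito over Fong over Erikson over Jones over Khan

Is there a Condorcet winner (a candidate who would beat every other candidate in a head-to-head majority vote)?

Head-to-head results (5 voters total):
Erikson vs Fong: Fong wins 4–1.
Erikson vs Khan: Erikson wins 3–2.
Erikson vs Jones: Erikson wins 4–1.
Erikson vs Ito: Ito wins 3–2.
Fong vs Khan: Fong wins 3–2.
Fong vs Jones: Fong wins 5–0.
Fong vs Ito: Ito wins 4–1.
Khan vs Jones: Khan wins 3–2.
Khan vs Ito: Ito wins 3–2.
Jones vs Ito: Ito wins 5–0.
Ito beats each rival — Erikson (3–2), Fong (4–1), Khan (3–2), Jones (5–0) — so Ito is the Condorcet winner.

Yes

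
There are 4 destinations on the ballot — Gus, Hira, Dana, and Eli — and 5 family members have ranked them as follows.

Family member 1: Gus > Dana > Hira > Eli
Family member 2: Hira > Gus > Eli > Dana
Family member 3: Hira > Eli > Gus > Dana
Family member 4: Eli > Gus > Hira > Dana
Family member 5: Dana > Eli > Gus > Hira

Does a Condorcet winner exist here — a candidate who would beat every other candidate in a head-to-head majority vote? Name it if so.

Head-to-head results (5 voters total):
Gus vs Hira: Gus wins 3–2.
Gus vs Dana: Gus wins 4–1.
Gus vs Eli: Eli wins 3–2.
Hira vs Dana: Hira wins 3–2.
Hira vs Eli: Hira wins 3–2.
Dana vs Eli: Eli wins 3–2.
No candidate beats all others: Gus beats Hira beats Eli beats Gus, a majority cycle.

No Condorcet winner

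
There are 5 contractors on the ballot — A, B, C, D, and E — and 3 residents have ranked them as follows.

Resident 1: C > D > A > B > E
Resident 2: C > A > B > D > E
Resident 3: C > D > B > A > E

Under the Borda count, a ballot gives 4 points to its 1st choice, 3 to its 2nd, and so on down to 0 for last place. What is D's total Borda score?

7

Borda scores:
  A: 2 + 3 + 1 = 6
  B: 1 + 2 + 2 = 5
  C: 4 + 4 + 4 = 12
  D: 3 + 1 + 3 = 7
  E: 0 + 0 + 0 = 0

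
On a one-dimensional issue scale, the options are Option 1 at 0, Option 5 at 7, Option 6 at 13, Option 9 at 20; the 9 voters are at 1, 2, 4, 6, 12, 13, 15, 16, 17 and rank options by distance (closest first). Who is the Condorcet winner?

With single-peaked preferences on a line, the Condorcet winner is the candidate closest to the median voter.
The median voter (position 12) is closest to Option 6 at 13.
Check: Option 6 vs Option 5 — voters closer to Option 6: 5 of 9.

Option 6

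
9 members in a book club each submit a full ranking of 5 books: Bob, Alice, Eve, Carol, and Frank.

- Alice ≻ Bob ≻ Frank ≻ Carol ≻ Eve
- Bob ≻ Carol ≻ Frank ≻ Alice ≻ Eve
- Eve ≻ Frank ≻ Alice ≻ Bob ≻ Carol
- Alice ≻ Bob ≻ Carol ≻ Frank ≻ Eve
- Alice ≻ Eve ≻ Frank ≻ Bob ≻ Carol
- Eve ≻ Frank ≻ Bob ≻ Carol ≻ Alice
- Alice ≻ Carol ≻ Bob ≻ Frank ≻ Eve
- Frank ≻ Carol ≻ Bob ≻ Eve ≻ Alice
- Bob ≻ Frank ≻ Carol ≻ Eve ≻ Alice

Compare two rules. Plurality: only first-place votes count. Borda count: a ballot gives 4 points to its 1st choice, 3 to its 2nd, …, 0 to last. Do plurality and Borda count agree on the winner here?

No

Plurality first-place counts: Bob 2, Alice 4, Eve 2, Carol 0, Frank 1 → Alice.
Borda totals: Bob 22, Alice 19, Eve 13, Carol 15, Frank 21 → Bob.
The two rules disagree: plurality picks Alice, Borda picks Bob.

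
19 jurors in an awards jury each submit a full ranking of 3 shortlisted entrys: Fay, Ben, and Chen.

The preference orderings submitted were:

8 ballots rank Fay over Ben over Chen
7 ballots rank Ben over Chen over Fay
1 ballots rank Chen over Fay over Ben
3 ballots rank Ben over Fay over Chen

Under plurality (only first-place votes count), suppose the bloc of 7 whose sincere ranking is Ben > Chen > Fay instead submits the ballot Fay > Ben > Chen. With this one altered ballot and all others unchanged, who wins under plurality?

First-place totals with the altered ballot: Fay 15, Ben 3, Chen 1.
The switch changes the winner from Ben to Fay.

Fay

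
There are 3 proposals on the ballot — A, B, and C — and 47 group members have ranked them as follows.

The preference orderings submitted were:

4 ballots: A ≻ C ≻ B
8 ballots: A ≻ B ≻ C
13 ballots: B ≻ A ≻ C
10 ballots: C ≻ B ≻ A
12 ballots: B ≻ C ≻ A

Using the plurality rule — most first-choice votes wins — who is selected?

B

First-place vote totals:
  A: 12
  B: 25
  C: 10
B has the most first-place votes.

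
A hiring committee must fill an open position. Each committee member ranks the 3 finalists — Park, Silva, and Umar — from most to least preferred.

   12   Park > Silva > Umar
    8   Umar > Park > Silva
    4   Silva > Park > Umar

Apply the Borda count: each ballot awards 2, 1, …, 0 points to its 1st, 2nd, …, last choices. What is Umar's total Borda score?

16

Borda scores:
  Park: 12·2 + 8·1 + 4·1 = 36
  Silva: 12·1 + 8·0 + 4·2 = 20
  Umar: 12·0 + 8·2 + 4·0 = 16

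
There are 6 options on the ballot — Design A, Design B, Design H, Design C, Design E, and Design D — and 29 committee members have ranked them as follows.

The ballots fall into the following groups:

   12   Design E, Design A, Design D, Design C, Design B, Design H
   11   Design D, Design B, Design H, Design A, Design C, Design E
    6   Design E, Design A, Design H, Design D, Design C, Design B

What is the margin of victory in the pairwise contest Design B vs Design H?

Ballots ranking Design B above Design H: 12+11 = 23.
Ballots ranking Design H above Design B: 6.
Design B wins 23–6, a margin of 17.

17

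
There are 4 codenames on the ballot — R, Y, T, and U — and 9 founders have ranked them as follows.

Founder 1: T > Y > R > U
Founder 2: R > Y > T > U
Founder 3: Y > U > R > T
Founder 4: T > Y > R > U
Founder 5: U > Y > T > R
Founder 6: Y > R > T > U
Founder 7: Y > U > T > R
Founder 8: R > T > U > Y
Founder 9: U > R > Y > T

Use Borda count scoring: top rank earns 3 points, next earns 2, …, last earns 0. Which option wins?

Y

Borda scores:
  R: 1 + 3 + 1 + 1 + 0 + 2 + 0 + 3 + 2 = 13
  Y: 2 + 2 + 3 + 2 + 2 + 3 + 3 + 0 + 1 = 18
  T: 3 + 1 + 0 + 3 + 1 + 1 + 1 + 2 + 0 = 12
  U: 0 + 0 + 2 + 0 + 3 + 0 + 2 + 1 + 3 = 11
Y has the highest total.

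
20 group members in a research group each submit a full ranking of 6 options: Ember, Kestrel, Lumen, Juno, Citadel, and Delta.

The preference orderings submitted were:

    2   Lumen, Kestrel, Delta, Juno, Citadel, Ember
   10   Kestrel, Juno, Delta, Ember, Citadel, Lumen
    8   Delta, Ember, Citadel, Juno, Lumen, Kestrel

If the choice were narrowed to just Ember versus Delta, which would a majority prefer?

Ballots ranking Ember above Delta: 0.
Ballots ranking Delta above Ember: 2+10+8 = 20.
Delta wins the head-to-head, 20–0.

Delta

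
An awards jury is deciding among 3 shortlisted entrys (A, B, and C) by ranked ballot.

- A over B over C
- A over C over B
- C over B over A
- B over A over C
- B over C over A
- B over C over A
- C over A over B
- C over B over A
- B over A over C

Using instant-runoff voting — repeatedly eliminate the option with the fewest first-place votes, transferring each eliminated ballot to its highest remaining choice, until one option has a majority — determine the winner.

B

Round 1: B 4, C 3, A 2. A has the fewest and is eliminated.
Round 2: B 5, C 4. B has a majority.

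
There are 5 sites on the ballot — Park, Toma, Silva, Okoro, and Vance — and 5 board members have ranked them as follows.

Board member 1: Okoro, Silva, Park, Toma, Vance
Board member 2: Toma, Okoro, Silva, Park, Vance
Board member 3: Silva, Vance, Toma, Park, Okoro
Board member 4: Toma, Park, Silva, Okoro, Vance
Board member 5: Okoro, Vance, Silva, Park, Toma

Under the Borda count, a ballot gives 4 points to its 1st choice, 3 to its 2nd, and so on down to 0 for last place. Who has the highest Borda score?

Silva

Borda scores:
  Park: 2 + 1 + 1 + 3 + 1 = 8
  Toma: 1 + 4 + 2 + 4 + 0 = 11
  Silva: 3 + 2 + 4 + 2 + 2 = 13
  Okoro: 4 + 3 + 0 + 1 + 4 = 12
  Vance: 0 + 0 + 3 + 0 + 3 = 6
Silva has the highest total.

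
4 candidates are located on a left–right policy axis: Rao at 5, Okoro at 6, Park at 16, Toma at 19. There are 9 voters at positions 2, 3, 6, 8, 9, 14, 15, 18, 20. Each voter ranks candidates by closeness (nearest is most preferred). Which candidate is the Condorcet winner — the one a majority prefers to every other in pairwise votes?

With single-peaked preferences on a line, the Condorcet winner is the candidate closest to the median voter.
The median voter (position 9) is closest to Okoro at 6.
Check: Okoro vs Park — voters closer to Okoro: 5 of 9.

Okoro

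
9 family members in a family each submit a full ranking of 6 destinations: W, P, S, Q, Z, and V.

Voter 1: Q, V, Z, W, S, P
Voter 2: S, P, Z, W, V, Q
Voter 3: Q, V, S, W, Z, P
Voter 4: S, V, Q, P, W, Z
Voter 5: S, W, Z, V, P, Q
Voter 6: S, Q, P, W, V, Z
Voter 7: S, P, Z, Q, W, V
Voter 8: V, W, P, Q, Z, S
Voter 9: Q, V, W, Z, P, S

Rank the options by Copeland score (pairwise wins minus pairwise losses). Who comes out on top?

S

Pairwise results:
  W vs P: W wins 5–4.
  W vs S: S wins 6–3.
  W vs Q: Q wins 6–3.
  W vs Z: W wins 6–3.
  W vs V: V wins 5–4.
  P vs S: S wins 7–2.
  P vs Q: Q wins 5–4.
  P vs Z: P wins 5–4.
  P vs V: V wins 6–3.
  S vs Q: S wins 5–4.
  S vs Z: S wins 6–3.
  S vs V: S wins 5–4.
  Q vs Z: Q wins 6–3.
  Q vs V: Q wins 5–4.
  Z vs V: V wins 6–3.
Copeland scores (wins − losses):
  W: 2 − 3 = -1
  P: 1 − 4 = -3
  S: 5 − 0 = 5
  Q: 4 − 1 = 3
  Z: 0 − 5 = -5
  V: 3 − 2 = 1
S has the best Copeland score.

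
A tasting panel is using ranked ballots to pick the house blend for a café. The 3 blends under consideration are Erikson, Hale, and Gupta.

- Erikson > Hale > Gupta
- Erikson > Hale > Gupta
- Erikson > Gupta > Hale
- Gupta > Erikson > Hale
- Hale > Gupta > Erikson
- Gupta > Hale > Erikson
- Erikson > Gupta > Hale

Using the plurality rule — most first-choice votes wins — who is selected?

First-place vote totals:
  Erikson: 4
  Hale: 1
  Gupta: 2
Erikson has the most first-place votes.

Erikson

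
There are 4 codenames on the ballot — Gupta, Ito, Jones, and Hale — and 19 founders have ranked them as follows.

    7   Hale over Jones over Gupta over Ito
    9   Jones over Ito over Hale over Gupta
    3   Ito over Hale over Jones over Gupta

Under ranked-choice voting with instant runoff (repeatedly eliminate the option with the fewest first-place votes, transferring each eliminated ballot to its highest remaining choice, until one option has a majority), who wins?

Round 1: Jones 9, Hale 7, Ito 3, Gupta 0. Gupta has the fewest and is eliminated.
Round 2: Jones 9, Hale 7, Ito 3. Ito has the fewest and is eliminated.
Round 3: Hale 10, Jones 9. Hale has a majority.

Hale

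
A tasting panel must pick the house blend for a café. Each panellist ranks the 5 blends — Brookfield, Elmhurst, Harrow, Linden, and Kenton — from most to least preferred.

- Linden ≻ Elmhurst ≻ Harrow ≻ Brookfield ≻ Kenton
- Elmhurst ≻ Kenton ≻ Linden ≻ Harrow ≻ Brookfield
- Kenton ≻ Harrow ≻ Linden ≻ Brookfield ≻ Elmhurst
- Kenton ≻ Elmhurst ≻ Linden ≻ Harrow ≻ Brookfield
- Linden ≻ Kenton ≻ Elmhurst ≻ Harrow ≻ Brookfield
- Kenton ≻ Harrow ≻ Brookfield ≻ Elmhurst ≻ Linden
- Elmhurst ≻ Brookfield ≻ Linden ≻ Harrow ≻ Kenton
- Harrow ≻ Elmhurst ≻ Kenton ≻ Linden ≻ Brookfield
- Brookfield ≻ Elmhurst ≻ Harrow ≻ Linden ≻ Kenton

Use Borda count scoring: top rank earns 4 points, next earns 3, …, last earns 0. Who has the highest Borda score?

Elmhurst

Borda scores:
  Brookfield: 1 + 0 + 1 + 0 + 0 + 2 + 3 + 0 + 4 = 11
  Elmhurst: 3 + 4 + 0 + 3 + 2 + 1 + 4 + 3 + 3 = 23
  Harrow: 2 + 1 + 3 + 1 + 1 + 3 + 1 + 4 + 2 = 18
  Linden: 4 + 2 + 2 + 2 + 4 + 0 + 2 + 1 + 1 = 18
  Kenton: 0 + 3 + 4 + 4 + 3 + 4 + 0 + 2 + 0 = 20
Elmhurst has the highest total.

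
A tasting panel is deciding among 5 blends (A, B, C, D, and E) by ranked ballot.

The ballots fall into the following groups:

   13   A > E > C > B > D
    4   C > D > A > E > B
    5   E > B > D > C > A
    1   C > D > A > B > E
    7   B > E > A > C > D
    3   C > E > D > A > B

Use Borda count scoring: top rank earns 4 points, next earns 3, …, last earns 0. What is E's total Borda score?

93

Borda scores:
  A: 13·4 + 4·2 + 5·0 + 2 + 7·2 + 3·1 = 79
  B: 13·1 + 4·0 + 5·3 + 1 + 7·4 + 3·0 = 57
  C: 13·2 + 4·4 + 5·1 + 4 + 7·1 + 3·4 = 70
  D: 13·0 + 4·3 + 5·2 + 3 + 7·0 + 3·2 = 31
  E: 13·3 + 4·1 + 5·4 + 0 + 7·3 + 3·3 = 93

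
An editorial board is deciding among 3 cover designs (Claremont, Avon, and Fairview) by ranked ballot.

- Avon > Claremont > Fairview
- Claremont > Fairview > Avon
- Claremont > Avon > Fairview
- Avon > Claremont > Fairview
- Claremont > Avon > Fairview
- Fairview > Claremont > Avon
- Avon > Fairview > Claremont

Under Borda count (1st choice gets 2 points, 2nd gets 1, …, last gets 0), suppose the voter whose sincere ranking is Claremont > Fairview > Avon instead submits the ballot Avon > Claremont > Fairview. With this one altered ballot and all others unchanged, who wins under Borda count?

Avon

Borda totals with the altered ballot: Claremont 8, Avon 10, Fairview 3.
The switch changes the winner from Claremont to Avon.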